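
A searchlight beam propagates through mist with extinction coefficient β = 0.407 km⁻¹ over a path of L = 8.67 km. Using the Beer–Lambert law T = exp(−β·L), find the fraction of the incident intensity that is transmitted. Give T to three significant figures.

0.0293

τ = β·L = 0.407 × 8.67 = 3.5287.
T = exp(−3.5287) = 0.0293.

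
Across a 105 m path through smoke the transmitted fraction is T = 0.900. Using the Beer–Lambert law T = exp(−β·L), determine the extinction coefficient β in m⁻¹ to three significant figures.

Beer–Lambert: T = exp(−βL) ⇒ β = −ln(T)/L = −ln(0.900)/105 = 0.1054/105 = 0.001003 m⁻¹.

0.00100 m⁻¹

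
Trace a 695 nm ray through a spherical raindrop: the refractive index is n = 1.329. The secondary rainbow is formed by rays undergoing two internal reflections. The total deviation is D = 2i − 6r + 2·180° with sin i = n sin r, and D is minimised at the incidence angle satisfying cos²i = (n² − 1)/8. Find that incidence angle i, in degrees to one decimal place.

cos²i = (1.329² − 1)/8 = (1.76624 − 1)/8 = 0.09578.
cos i = 0.30948, so i = 71.972°.

72.0°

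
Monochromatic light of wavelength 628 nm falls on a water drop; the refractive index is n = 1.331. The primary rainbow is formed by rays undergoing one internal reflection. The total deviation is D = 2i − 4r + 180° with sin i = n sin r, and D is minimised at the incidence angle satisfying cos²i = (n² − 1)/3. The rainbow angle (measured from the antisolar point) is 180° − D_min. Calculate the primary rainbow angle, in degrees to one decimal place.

cos²i = (1.77156 − 1)/3 = 0.25719; i = arccos(0.50714) = 59.527°.
sin r = sin 59.527°/1.331 = 0.64753; r = 40.356°.
D_min = 2·59.527° − 4·40.356° + 180° = 137.630°.
Rainbow angle = 180° − D_min = 42.370°.

42.4°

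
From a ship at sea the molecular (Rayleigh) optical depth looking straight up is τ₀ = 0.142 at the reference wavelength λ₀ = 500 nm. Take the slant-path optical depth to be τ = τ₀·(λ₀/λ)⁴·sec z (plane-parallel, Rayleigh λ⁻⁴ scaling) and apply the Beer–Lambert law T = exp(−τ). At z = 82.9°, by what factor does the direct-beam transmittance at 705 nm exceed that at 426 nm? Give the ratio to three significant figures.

Airmass: sec 82.9° = 8.0905.
τ(705 nm) = 0.142 × (500/705)⁴ × 8.0905 = 0.142 × 0.2530 × 8.0905 = 0.2907.
τ(426 nm) = 0.142 × (500/426)⁴ × 8.0905 = 0.142 × 1.8978 × 8.0905 = 2.1803.
T(705)/T(426) = exp(τ_B − τ_A) = exp(1.8896) = 6.6166.

6.62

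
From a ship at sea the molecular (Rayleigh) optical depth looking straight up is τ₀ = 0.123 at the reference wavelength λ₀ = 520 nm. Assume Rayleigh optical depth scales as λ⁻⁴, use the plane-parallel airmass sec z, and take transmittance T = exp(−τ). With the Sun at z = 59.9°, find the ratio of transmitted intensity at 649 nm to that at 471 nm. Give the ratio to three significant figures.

1.30

Airmass: sec 59.9° = 1.9940.
τ(649 nm) = 0.123 × (520/649)⁴ × 1.9940 = 0.123 × 0.4121 × 1.9940 = 0.1011.
τ(471 nm) = 0.123 × (520/471)⁴ × 1.9940 = 0.123 × 1.4857 × 1.9940 = 0.3644.
T(649)/T(471) = exp(τ_B − τ_A) = exp(0.2633) = 1.3012.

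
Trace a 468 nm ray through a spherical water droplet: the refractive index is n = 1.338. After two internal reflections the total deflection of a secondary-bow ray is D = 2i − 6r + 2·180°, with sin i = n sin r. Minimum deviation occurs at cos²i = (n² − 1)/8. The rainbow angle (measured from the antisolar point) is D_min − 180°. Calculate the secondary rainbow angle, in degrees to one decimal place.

cos²i = (1.79024 − 1)/8 = 0.09878; i = arccos(0.31429) = 71.682°.
sin r = sin 71.682°/1.338 = 0.70951; r = 45.195°.
D_min = 2·71.682° − 6·45.195° + 360° = 232.193°.
Rainbow angle = D_min − 180° = 52.193°.

52.2°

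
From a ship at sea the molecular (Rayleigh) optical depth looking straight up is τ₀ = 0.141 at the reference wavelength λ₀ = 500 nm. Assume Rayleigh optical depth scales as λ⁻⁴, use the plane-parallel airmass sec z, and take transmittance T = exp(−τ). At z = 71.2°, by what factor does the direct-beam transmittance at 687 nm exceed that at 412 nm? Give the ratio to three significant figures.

2.28

Airmass: sec 71.2° = 3.1030.
τ(687 nm) = 0.141 × (500/687)⁴ × 3.1030 = 0.141 × 0.2806 × 3.1030 = 0.1228.
τ(412 nm) = 0.141 × (500/412)⁴ × 3.1030 = 0.141 × 2.1692 × 3.1030 = 0.9491.
T(687)/T(412) = exp(τ_B − τ_A) = exp(0.8263) = 2.2849.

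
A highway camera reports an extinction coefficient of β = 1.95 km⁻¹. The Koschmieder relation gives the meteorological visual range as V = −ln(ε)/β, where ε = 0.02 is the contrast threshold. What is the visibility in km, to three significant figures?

2.01 km

V = −ln(0.02) / 1.95 = 3.912 / 1.95 = 2.0062 km.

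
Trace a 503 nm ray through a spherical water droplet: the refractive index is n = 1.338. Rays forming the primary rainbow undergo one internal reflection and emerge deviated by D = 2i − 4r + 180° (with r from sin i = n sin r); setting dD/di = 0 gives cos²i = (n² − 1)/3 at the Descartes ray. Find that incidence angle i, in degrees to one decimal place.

59.1°

cos²i = (1.338² − 1)/3 = (1.79024 − 1)/3 = 0.26341.
cos i = 0.51324, so i = 59.120°.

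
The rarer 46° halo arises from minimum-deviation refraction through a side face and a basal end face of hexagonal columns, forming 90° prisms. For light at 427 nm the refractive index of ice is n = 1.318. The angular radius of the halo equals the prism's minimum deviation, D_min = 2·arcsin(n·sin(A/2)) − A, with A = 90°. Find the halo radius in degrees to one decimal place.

n·sin(A/2) = 1.318 × sin 45° = 1.318 × 0.7071 = 0.9320.
D_min = 2·arcsin(0.9320) − 90° = 2 × 68.743° − 90° = 47.487°.

47.5°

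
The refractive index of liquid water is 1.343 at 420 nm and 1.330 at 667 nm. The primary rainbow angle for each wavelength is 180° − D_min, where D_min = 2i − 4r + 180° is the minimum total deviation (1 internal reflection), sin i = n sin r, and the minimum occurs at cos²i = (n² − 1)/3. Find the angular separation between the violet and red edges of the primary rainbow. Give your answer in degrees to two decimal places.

At 420 nm (n = 1.343): cos²i = 0.26788 → i = 58.830°, r = 39.577°, D_min = 139.354°, rainbow angle = 40.646°.
At 667 nm (n = 1.330): cos²i = 0.25630 → i = 59.585°, r = 40.422°, D_min = 137.484°, rainbow angle = 42.516°.
Angular width = |40.646° − 42.516°| = 1.871°.

1.87°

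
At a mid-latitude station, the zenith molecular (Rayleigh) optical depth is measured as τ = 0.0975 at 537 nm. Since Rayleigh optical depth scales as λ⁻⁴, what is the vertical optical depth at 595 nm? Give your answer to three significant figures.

0.0647

τ(595 nm) = τ(537 nm) × (537/595)⁴ = 0.0975 × (0.9025)⁴ = 0.0975 × 0.6635 = 0.0647.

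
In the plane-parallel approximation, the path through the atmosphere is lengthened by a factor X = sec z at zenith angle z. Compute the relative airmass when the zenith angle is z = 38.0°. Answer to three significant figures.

X = sec z = 1/cos 38.0° = 1/0.7880 = 1.2690.

1.27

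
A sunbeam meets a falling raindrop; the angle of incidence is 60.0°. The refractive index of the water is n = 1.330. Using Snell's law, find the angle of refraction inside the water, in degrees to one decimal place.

Snell: sin θ_r = sin θ_i / n = sin 60.0° / 1.330 = 0.8660 / 1.330 = 0.6511.
θ_r = arcsin(0.6511) = 40.63°.

40.6°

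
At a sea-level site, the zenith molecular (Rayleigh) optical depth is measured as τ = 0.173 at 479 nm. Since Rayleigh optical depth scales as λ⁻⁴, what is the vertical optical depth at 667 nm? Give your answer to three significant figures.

τ(667 nm) = τ(479 nm) × (479/667)⁴ = 0.173 × (0.7181)⁴ = 0.173 × 0.2660 = 0.0460.

0.0460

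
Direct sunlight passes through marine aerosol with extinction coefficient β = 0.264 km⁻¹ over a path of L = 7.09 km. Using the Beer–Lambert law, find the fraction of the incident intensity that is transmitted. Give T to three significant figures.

τ = β·L = 0.264 × 7.09 = 1.8718.
T = exp(−1.8718) = 0.1539.

0.154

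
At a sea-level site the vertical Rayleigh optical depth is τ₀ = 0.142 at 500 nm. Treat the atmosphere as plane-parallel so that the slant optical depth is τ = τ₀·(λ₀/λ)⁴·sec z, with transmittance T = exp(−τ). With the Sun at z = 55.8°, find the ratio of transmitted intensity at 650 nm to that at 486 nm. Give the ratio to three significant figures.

Airmass: sec 55.8° = 1.7791.
τ(650 nm) = 0.142 × (500/650)⁴ × 1.7791 = 0.142 × 0.3501 × 1.7791 = 0.0885.
τ(486 nm) = 0.142 × (500/486)⁴ × 1.7791 = 0.142 × 1.1203 × 1.7791 = 0.2830.
T(650)/T(486) = exp(τ_B − τ_A) = exp(0.1946) = 1.2148.

1.21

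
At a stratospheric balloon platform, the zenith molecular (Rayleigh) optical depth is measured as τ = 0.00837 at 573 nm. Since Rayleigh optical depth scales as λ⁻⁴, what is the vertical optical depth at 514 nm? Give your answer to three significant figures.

τ(514 nm) = τ(573 nm) × (573/514)⁴ = 0.00837 × (1.1148)⁴ = 0.00837 × 1.5444 = 0.0129.

0.0129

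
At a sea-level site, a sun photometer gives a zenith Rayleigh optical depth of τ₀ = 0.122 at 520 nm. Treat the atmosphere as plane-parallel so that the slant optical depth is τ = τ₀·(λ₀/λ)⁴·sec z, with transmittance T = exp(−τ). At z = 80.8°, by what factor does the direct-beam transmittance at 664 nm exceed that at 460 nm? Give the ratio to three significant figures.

Airmass: sec 80.8° = 6.2546.
τ(664 nm) = 0.122 × (520/664)⁴ × 6.2546 = 0.122 × 0.3761 × 6.2546 = 0.2870.
τ(460 nm) = 0.122 × (520/460)⁴ × 6.2546 = 0.122 × 1.6330 × 6.2546 = 1.2461.
T(664)/T(460) = exp(τ_B − τ_A) = exp(0.9591) = 2.6092.

2.61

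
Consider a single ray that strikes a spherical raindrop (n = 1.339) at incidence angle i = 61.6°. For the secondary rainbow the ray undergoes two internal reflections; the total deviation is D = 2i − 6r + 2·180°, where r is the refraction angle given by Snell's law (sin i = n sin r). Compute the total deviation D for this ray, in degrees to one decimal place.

236.8°

sin r = sin 61.6° / 1.339 = 0.8796/1.339 = 0.6569; r = 41.07°.
D = 2·61.6° − 6·41.07° + 2·180° = 123.20° − 246.40° + 360° = 236.80°.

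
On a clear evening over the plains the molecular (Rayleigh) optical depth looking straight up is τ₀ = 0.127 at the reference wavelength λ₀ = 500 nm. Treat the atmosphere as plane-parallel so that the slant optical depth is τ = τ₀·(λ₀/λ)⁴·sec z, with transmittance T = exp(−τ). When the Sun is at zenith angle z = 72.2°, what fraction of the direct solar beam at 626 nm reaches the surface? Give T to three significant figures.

sec 72.2° = 3.2712.
τ = 0.127 × (500/626)⁴ × 3.2712 = 0.127 × 0.4070 × 3.2712 = 0.1691.
T = exp(−0.1691) = 0.8444.

0.844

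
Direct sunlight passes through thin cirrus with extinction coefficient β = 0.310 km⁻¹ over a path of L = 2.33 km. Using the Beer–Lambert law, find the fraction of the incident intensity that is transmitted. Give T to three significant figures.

0.486

τ = β·L = 0.310 × 2.33 = 0.7223.
T = exp(−0.7223) = 0.4856.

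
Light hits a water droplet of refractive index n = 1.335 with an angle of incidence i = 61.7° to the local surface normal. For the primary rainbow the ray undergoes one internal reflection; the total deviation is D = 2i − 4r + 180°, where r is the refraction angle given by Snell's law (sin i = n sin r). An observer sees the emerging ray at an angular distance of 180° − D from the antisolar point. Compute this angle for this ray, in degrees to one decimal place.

sin r = sin 61.7° / 1.335 = 0.8805/1.335 = 0.6595; r = 41.26°.
D = 2·61.7° − 4·41.26° + 180° = 123.40° − 165.06° + 180° = 138.34°.
Angle from antisolar point = 180° − D = 41.66°.

41.7°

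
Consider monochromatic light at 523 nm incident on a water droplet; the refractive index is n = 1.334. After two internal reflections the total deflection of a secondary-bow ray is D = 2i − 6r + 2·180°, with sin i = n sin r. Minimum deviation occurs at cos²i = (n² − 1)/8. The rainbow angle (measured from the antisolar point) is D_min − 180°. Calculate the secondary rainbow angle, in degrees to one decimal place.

51.2°

cos²i = (1.77956 − 1)/8 = 0.09744; i = arccos(0.31216) = 71.810°.
sin r = sin 71.810°/1.334 = 0.71217; r = 45.411°.
D_min = 2·71.810° − 6·45.411° + 360° = 231.153°.
Rainbow angle = D_min − 180° = 51.153°.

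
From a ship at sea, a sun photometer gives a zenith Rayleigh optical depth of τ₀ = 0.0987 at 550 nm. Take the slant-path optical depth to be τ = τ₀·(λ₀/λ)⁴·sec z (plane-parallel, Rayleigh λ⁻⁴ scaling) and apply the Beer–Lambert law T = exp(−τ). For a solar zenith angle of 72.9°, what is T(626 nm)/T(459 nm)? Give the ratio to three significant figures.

Airmass: sec 72.9° = 3.4009.
τ(626 nm) = 0.0987 × (550/626)⁴ × 3.4009 = 0.0987 × 0.5959 × 3.4009 = 0.2000.
τ(459 nm) = 0.0987 × (550/459)⁴ × 3.4009 = 0.0987 × 2.0616 × 3.4009 = 0.6920.
T(626)/T(459) = exp(τ_B − τ_A) = exp(0.4920) = 1.6356.

1.64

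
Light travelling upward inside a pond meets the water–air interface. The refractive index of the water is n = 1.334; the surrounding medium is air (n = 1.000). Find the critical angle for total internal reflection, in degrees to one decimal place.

48.6°

sin θ_c = n_air / n = 1.000 / 1.334 = 0.7496.
θ_c = arcsin(0.7496) = 48.56°.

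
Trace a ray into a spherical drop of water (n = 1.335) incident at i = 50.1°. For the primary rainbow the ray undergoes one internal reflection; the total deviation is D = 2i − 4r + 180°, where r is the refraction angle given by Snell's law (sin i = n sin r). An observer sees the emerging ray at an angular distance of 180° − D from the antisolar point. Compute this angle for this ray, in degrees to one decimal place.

40.1°

sin r = sin 50.1° / 1.335 = 0.7672/1.335 = 0.5747; r = 35.08°.
D = 2·50.1° − 4·35.08° + 180° = 100.20° − 140.30° + 180° = 139.90°.
Angle from antisolar point = 180° − D = 40.10°.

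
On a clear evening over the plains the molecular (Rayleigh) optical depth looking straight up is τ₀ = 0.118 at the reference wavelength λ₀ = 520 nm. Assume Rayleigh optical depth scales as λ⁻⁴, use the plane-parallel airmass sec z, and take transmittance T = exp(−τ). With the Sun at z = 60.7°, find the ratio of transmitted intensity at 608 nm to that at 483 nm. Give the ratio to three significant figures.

1.22

Airmass: sec 60.7° = 2.0434.
τ(608 nm) = 0.118 × (520/608)⁴ × 2.0434 = 0.118 × 0.5351 × 2.0434 = 0.1290.
τ(483 nm) = 0.118 × (520/483)⁴ × 2.0434 = 0.118 × 1.3435 × 2.0434 = 0.3239.
T(608)/T(483) = exp(τ_B − τ_A) = exp(0.1949) = 1.2152.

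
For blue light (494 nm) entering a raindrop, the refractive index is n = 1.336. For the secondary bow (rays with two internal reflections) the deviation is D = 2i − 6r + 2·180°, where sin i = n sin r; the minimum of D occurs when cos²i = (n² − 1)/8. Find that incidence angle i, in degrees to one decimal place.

cos²i = (1.336² − 1)/8 = (1.78490 − 1)/8 = 0.09811.
cos i = 0.31323, so i = 71.746°.

71.7°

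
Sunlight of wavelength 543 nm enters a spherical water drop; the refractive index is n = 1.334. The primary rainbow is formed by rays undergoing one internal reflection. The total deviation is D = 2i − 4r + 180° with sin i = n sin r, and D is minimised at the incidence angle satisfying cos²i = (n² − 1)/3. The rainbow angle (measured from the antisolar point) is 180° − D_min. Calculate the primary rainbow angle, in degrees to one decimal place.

41.9°

cos²i = (1.77956 − 1)/3 = 0.25985; i = arccos(0.50976) = 59.352°.
sin r = sin 59.352°/1.334 = 0.64492; r = 40.159°.
D_min = 2·59.352° − 4·40.159° + 180° = 138.067°.
Rainbow angle = 180° − D_min = 41.933°.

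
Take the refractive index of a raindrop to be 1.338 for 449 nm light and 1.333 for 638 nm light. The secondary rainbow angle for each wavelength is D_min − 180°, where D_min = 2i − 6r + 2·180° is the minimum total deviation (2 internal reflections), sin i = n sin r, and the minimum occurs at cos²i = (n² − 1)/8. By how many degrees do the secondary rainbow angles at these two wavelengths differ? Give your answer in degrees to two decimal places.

1.30°

At 449 nm (n = 1.338): cos²i = 0.09878 → i = 71.682°, r = 45.195°, D_min = 232.193°, rainbow angle = 52.193°.
At 638 nm (n = 1.333): cos²i = 0.09711 → i = 71.843°, r = 45.466°, D_min = 230.891°, rainbow angle = 50.891°.
Angular width = |52.193° − 50.891°| = 1.302°.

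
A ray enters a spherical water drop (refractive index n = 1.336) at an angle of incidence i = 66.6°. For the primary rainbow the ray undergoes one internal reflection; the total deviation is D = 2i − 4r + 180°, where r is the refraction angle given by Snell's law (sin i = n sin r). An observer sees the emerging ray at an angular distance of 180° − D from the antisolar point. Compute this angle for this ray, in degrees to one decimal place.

40.4°

sin r = sin 66.6° / 1.336 = 0.9178/1.336 = 0.6869; r = 43.39°.
D = 2·66.6° − 4·43.39° + 180° = 133.20° − 173.55° + 180° = 139.65°.
Angle from antisolar point = 180° − D = 40.35°.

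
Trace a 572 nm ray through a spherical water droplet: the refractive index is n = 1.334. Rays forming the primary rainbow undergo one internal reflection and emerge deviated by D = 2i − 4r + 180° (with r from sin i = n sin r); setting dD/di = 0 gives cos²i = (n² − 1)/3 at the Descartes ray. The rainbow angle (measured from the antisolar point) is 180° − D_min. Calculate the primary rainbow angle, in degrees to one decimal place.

41.9°

cos²i = (1.77956 − 1)/3 = 0.25985; i = arccos(0.50976) = 59.352°.
sin r = sin 59.352°/1.334 = 0.64492; r = 40.159°.
D_min = 2·59.352° − 4·40.159° + 180° = 138.067°.
Rainbow angle = 180° − D_min = 41.933°.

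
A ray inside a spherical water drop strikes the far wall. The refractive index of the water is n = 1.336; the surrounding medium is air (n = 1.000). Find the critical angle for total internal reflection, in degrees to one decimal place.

sin θ_c = n_air / n = 1.000 / 1.336 = 0.7485.
θ_c = arcsin(0.7485) = 48.46°.

48.5°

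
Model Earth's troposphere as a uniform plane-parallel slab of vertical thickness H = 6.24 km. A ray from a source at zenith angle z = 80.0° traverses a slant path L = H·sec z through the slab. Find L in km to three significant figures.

35.9 km

sec z = 1/cos 80.0° = 5.7588.
L = 6.24 × 5.7588 = 35.935 km.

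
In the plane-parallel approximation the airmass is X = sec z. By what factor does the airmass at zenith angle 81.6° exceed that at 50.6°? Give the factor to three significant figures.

X(81.6°)/X(50.6°) = sec 81.6° / sec 50.6° = cos 50.6° / cos 81.6° = 0.6347/0.1461 = 4.3450.

4.34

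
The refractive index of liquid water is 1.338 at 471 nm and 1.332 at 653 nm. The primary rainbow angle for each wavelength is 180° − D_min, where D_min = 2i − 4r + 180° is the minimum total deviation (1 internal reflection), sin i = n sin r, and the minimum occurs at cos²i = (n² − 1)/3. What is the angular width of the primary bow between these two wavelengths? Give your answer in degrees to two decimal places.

At 471 nm (n = 1.338): cos²i = 0.26341 → i = 59.120°, r = 39.899°, D_min = 138.643°, rainbow angle = 41.357°.
At 653 nm (n = 1.332): cos²i = 0.25807 → i = 59.469°, r = 40.290°, D_min = 137.776°, rainbow angle = 42.224°.
Angular width = |41.357° − 42.224°| = 0.867°.

0.87°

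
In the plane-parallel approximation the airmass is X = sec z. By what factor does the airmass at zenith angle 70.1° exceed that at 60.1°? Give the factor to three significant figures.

X(70.1°)/X(60.1°) = sec 70.1° / sec 60.1° = cos 60.1° / cos 70.1° = 0.4985/0.3404 = 1.4645.

1.46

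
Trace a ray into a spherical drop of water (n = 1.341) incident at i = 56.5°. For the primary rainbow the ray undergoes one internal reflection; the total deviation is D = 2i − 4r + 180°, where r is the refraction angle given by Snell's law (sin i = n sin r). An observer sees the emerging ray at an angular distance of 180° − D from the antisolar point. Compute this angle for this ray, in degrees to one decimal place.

40.8°

sin r = sin 56.5° / 1.341 = 0.8339/1.341 = 0.6218; r = 38.45°.
D = 2·56.5° − 4·38.45° + 180° = 113.00° − 153.80° + 180° = 139.20°.
Angle from antisolar point = 180° − D = 40.80°.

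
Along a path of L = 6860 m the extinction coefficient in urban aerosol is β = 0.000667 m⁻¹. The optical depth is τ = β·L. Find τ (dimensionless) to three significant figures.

4.58

τ = β·L = 0.000667 × 6860 = 4.5756.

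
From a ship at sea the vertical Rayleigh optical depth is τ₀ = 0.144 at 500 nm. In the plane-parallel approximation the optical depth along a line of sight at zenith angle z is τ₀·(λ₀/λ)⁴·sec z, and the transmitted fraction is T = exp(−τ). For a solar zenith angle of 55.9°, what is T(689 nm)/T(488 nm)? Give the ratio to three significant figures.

1.24

Airmass: sec 55.9° = 1.7837.
τ(689 nm) = 0.144 × (500/689)⁴ × 1.7837 = 0.144 × 0.2773 × 1.7837 = 0.0712.
τ(488 nm) = 0.144 × (500/488)⁴ × 1.7837 = 0.144 × 1.1020 × 1.7837 = 0.2831.
T(689)/T(488) = exp(τ_B − τ_A) = exp(0.2118) = 1.2359.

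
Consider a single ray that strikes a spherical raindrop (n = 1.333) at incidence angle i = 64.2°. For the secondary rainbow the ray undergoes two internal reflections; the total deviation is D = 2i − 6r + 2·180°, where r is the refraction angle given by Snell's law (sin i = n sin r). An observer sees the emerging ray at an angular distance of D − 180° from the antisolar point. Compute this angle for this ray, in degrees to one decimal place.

53.5°

sin r = sin 64.2° / 1.333 = 0.9003/1.333 = 0.6754; r = 42.49°.
D = 2·64.2° − 6·42.49° + 2·180° = 128.40° − 254.92° + 360° = 233.48°.
Angle from antisolar point = D − 180° = 53.48°.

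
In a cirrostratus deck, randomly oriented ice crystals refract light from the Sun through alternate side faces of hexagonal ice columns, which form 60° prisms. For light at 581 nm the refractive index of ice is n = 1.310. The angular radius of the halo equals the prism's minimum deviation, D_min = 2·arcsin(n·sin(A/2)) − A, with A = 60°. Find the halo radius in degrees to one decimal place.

n·sin(A/2) = 1.310 × sin 30° = 1.310 × 0.5000 = 0.6550.
D_min = 2·arcsin(0.6550) − 60° = 2 × 40.920° − 60° = 21.839°.

21.8°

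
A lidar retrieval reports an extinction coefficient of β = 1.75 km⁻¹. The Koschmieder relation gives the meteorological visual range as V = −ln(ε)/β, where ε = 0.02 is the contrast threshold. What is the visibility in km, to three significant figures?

V = −ln(0.02) / 1.75 = 3.912 / 1.75 = 2.2354 km.

2.24 km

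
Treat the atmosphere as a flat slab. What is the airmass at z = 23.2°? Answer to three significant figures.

1.09

X = sec z = 1/cos 23.2° = 1/0.9191 = 1.0880.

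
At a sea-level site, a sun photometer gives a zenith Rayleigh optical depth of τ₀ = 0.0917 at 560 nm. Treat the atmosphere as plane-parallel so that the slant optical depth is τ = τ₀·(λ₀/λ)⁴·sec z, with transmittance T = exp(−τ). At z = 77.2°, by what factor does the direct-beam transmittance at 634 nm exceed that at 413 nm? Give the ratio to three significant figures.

3.15

Airmass: sec 77.2° = 4.5137.
τ(634 nm) = 0.0917 × (560/634)⁴ × 4.5137 = 0.0917 × 0.6087 × 4.5137 = 0.2519.
τ(413 nm) = 0.0917 × (560/413)⁴ × 4.5137 = 0.0917 × 3.3803 × 4.5137 = 1.3991.
T(634)/T(413) = exp(τ_B − τ_A) = exp(1.1472) = 3.1493.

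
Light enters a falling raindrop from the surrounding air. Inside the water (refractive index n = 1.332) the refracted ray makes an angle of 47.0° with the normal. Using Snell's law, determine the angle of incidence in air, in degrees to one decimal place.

Snell: sin θ_i = n · sin θ_r = 1.332 × sin 47.0° = 1.332 × 0.7314 = 0.9742.
θ_i = arcsin(0.9742) = 76.95°.

76.9°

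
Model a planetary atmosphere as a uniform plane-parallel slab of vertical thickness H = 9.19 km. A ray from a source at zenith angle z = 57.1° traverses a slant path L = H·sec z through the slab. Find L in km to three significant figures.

16.9 km

sec z = 1/cos 57.1° = 1.8410.
L = 9.19 × 1.8410 = 16.919 km.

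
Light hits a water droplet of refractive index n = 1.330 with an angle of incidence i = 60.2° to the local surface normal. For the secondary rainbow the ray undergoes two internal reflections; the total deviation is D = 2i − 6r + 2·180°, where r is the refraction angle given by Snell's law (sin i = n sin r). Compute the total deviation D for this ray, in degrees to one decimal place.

236.0°

sin r = sin 60.2° / 1.330 = 0.8678/1.330 = 0.6525; r = 40.73°.
D = 2·60.2° − 6·40.73° + 2·180° = 120.40° − 244.36° + 360° = 236.04°.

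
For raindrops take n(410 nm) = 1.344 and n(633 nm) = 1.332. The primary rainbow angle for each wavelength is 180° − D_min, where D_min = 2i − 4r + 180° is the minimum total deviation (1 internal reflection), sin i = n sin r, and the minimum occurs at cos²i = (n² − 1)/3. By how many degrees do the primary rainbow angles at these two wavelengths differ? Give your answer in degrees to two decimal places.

At 410 nm (n = 1.344): cos²i = 0.26878 → i = 58.772°, r = 39.512°, D_min = 139.495°, rainbow angle = 40.505°.
At 633 nm (n = 1.332): cos²i = 0.25807 → i = 59.469°, r = 40.290°, D_min = 137.776°, rainbow angle = 42.224°.
Angular width = |40.505° − 42.224°| = 1.719°.

1.72°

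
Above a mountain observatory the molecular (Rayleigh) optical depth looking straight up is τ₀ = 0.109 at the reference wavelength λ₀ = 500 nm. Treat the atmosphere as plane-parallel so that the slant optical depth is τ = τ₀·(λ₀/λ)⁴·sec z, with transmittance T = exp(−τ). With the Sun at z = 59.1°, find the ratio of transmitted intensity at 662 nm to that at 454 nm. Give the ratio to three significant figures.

1.28

Airmass: sec 59.1° = 1.9473.
τ(662 nm) = 0.109 × (500/662)⁴ × 1.9473 = 0.109 × 0.3254 × 1.9473 = 0.0691.
τ(454 nm) = 0.109 × (500/454)⁴ × 1.9473 = 0.109 × 1.4711 × 1.9473 = 0.3123.
T(662)/T(454) = exp(τ_B − τ_A) = exp(0.2432) = 1.2753.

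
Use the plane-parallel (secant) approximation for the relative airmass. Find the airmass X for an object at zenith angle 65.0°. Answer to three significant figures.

X = sec z = 1/cos 65.0° = 1/0.4226 = 2.3662.

2.37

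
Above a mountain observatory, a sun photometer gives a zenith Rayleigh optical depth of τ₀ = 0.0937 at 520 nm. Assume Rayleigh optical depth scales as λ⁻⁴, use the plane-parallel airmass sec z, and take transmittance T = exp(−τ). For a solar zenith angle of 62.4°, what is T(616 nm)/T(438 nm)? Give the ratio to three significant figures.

1.35

Airmass: sec 62.4° = 2.1584.
τ(616 nm) = 0.0937 × (520/616)⁴ × 2.1584 = 0.0937 × 0.5078 × 2.1584 = 0.1027.
τ(438 nm) = 0.0937 × (520/438)⁴ × 2.1584 = 0.0937 × 1.9866 × 2.1584 = 0.4018.
T(616)/T(438) = exp(τ_B − τ_A) = exp(0.2991) = 1.3486.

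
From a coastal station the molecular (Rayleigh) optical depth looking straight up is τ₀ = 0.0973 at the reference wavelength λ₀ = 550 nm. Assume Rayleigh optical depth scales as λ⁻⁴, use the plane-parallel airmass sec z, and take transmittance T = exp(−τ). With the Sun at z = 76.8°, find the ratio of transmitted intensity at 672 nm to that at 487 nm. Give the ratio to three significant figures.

1.65

Airmass: sec 76.8° = 4.3792.
τ(672 nm) = 0.0973 × (550/672)⁴ × 4.3792 = 0.0973 × 0.4487 × 4.3792 = 0.1912.
τ(487 nm) = 0.0973 × (550/487)⁴ × 4.3792 = 0.0973 × 1.6268 × 4.3792 = 0.6932.
T(672)/T(487) = exp(τ_B − τ_A) = exp(0.5020) = 1.6520.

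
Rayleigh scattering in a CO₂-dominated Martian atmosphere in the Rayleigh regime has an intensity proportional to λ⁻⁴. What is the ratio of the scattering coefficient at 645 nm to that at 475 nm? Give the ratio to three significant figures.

0.294

Rayleigh scattering ∝ λ⁻⁴, so the ratio of coefficients is the inverse fourth power of the wavelength ratio.
σ(645)/σ(475) = (475/645)⁴ = (0.7364)⁴ = 0.2941.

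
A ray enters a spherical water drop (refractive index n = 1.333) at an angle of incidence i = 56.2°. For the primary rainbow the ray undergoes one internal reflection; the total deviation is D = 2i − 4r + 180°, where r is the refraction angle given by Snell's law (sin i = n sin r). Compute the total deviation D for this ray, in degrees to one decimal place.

138.1°

sin r = sin 56.2° / 1.333 = 0.8310/1.333 = 0.6234; r = 38.56°.
D = 2·56.2° − 4·38.56° + 180° = 112.40° − 154.26° + 180° = 138.14°.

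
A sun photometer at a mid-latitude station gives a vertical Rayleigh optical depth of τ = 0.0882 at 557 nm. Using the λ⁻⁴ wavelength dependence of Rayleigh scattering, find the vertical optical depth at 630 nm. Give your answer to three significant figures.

0.0539

τ(630 nm) = τ(557 nm) × (557/630)⁴ = 0.0882 × (0.8841)⁴ = 0.0882 × 0.6110 = 0.0539.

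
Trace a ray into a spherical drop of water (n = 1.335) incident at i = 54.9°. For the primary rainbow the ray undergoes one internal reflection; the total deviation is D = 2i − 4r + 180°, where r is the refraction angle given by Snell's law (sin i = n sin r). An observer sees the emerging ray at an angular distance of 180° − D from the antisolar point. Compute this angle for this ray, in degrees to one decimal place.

sin r = sin 54.9° / 1.335 = 0.8181/1.335 = 0.6128; r = 37.80°.
D = 2·54.9° − 4·37.80° + 180° = 109.80° − 151.18° + 180° = 138.62°.
Angle from antisolar point = 180° − D = 41.38°.

41.4°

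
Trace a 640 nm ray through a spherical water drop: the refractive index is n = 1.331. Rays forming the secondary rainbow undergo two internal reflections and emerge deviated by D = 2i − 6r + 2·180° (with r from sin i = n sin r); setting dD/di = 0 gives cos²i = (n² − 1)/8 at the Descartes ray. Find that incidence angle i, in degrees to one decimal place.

71.9°

cos²i = (1.331² − 1)/8 = (1.77156 − 1)/8 = 0.09645.
cos i = 0.31056, so i = 71.907°.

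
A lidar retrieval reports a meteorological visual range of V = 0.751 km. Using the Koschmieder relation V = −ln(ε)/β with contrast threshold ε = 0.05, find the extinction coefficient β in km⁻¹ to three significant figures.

3.99 km⁻¹

β = −ln(0.05) / V = 2.996 / 0.751 = 3.9890 km⁻¹.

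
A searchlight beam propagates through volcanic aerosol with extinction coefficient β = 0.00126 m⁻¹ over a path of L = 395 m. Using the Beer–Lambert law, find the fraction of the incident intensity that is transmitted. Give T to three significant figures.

τ = β·L = 0.00126 × 395 = 0.4977.
T = exp(−0.4977) = 0.6079.

0.608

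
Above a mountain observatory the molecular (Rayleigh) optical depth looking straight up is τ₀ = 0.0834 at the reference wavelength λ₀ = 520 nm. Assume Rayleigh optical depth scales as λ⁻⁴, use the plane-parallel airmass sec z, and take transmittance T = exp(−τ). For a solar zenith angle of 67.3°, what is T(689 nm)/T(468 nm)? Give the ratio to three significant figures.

Airmass: sec 67.3° = 2.5913.
τ(689 nm) = 0.0834 × (520/689)⁴ × 2.5913 = 0.0834 × 0.3244 × 2.5913 = 0.0701.
τ(468 nm) = 0.0834 × (520/468)⁴ × 2.5913 = 0.0834 × 1.5242 × 2.5913 = 0.3294.
T(689)/T(468) = exp(τ_B − τ_A) = exp(0.2593) = 1.2960.

1.30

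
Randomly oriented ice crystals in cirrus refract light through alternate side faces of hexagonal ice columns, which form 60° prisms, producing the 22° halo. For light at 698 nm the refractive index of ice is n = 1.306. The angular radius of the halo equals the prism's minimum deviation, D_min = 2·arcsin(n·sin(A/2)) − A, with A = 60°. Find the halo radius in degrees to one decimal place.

n·sin(A/2) = 1.306 × sin 30° = 1.306 × 0.5000 = 0.6530.
D_min = 2·arcsin(0.6530) − 60° = 2 × 40.768° − 60° = 21.536°.

21.5°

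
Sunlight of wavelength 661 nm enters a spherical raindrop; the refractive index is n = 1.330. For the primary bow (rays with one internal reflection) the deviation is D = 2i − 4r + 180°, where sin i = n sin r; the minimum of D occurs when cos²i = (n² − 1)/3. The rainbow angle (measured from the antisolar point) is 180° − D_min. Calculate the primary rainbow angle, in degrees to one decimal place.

cos²i = (1.76890 − 1)/3 = 0.25630; i = arccos(0.50626) = 59.585°.
sin r = sin 59.585°/1.330 = 0.64841; r = 40.422°.
D_min = 2·59.585° − 4·40.422° + 180° = 137.484°.
Rainbow angle = 180° − D_min = 42.516°.

42.5°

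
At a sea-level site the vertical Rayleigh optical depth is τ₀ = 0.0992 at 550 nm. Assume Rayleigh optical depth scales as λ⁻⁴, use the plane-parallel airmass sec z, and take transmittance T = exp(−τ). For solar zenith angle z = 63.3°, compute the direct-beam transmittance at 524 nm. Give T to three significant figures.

0.765

sec 63.3° = 2.2256.
τ = 0.0992 × (550/524)⁴ × 2.2256 = 0.0992 × 1.2137 × 2.2256 = 0.2680.
T = exp(−0.2680) = 0.7649.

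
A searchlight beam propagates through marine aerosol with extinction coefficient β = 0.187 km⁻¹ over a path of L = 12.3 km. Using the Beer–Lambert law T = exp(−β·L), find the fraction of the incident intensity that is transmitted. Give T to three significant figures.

0.100

τ = β·L = 0.187 × 12.3 = 2.3001.
T = exp(−2.3001) = 0.1002.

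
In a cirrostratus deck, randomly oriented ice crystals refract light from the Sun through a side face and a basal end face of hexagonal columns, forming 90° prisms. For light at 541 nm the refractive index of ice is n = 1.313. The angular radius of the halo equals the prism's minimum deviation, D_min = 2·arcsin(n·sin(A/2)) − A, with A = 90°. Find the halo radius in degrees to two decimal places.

n·sin(A/2) = 1.313 × sin 45° = 1.313 × 0.7071 = 0.9284.
D_min = 2·arcsin(0.9284) − 90° = 2 × 68.192° − 90° = 46.383°.

46.38°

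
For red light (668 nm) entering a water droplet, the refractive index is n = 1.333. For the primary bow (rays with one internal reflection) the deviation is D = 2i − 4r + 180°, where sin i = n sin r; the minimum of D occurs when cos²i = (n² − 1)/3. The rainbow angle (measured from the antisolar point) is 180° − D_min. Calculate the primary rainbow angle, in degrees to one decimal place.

42.1°

cos²i = (1.77689 − 1)/3 = 0.25896; i = arccos(0.50888) = 59.410°.
sin r = sin 59.410°/1.333 = 0.64579; r = 40.225°.
D_min = 2·59.410° − 4·40.225° + 180° = 137.922°.
Rainbow angle = 180° − D_min = 42.078°.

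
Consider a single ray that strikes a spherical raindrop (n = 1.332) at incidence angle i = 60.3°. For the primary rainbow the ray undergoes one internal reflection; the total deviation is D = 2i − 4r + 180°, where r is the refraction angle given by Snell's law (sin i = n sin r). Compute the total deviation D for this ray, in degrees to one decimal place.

sin r = sin 60.3° / 1.332 = 0.8686/1.332 = 0.6521; r = 40.70°.
D = 2·60.3° − 4·40.70° + 180° = 120.60° − 162.81° + 180° = 137.79°.

137.8°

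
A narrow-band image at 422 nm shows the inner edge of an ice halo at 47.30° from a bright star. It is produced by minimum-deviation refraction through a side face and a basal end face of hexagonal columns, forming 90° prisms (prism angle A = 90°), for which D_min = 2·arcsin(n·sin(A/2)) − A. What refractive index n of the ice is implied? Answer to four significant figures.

1.317

Rearranging: n = sin((D_min + A)/2) / sin(A/2).
(D_min + A)/2 = (47.30° + 90°)/2 = 68.650°.
n = sin 68.650° / sin 45° = 0.9314 / 0.7071 = 1.3172.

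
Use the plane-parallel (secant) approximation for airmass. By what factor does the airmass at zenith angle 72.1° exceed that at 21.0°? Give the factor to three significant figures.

X(72.1°)/X(21.0°) = sec 72.1° / sec 21.0° = cos 21.0° / cos 72.1° = 0.9336/0.3074 = 3.0375.

3.04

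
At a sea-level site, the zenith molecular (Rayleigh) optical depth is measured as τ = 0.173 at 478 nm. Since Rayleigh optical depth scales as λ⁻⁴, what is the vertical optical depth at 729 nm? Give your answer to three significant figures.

0.0320

τ(729 nm) = τ(478 nm) × (478/729)⁴ = 0.173 × (0.6557)⁴ = 0.173 × 0.1848 = 0.0320.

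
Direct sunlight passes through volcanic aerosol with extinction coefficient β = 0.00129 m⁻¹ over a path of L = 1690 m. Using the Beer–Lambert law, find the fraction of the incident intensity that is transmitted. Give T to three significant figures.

τ = β·L = 0.00129 × 1690 = 2.1801.
T = exp(−2.1801) = 0.1130.

0.113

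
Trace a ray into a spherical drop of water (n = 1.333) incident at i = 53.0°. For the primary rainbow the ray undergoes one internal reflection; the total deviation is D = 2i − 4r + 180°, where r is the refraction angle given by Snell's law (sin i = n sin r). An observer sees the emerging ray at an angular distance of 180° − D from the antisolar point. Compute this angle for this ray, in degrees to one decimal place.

sin r = sin 53.0° / 1.333 = 0.7986/1.333 = 0.5991; r = 36.81°.
D = 2·53.0° − 4·36.81° + 180° = 106.00° − 147.23° + 180° = 138.77°.
Angle from antisolar point = 180° − D = 41.23°.

41.2°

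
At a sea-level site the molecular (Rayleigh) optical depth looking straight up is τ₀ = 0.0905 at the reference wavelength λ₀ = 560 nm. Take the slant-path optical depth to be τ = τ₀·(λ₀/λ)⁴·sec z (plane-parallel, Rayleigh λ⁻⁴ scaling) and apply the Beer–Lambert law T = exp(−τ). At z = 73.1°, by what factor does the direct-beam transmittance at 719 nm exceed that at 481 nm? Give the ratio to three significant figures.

1.58

Airmass: sec 73.1° = 3.4399.
τ(719 nm) = 0.0905 × (560/719)⁴ × 3.4399 = 0.0905 × 0.3680 × 3.4399 = 0.1146.
τ(481 nm) = 0.0905 × (560/481)⁴ × 3.4399 = 0.0905 × 1.8373 × 3.4399 = 0.5720.
T(719)/T(481) = exp(τ_B − τ_A) = exp(0.4574) = 1.5800.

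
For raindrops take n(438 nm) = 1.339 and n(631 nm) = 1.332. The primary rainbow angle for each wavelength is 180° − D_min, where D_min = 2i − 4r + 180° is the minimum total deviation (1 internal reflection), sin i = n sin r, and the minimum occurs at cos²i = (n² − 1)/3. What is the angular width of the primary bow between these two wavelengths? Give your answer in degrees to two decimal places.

At 438 nm (n = 1.339): cos²i = 0.26431 → i = 59.062°, r = 39.834°, D_min = 138.786°, rainbow angle = 41.214°.
At 631 nm (n = 1.332): cos²i = 0.25807 → i = 59.469°, r = 40.290°, D_min = 137.776°, rainbow angle = 42.224°.
Angular width = |41.214° − 42.224°| = 1.010°.

1.01°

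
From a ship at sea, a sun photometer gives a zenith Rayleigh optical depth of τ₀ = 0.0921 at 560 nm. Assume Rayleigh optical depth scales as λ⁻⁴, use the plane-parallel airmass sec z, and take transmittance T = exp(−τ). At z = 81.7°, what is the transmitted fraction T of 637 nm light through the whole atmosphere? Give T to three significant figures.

0.683

sec 81.7° = 6.9273.
τ = 0.0921 × (560/637)⁴ × 6.9273 = 0.0921 × 0.5973 × 6.9273 = 0.3811.
T = exp(−0.3811) = 0.6831.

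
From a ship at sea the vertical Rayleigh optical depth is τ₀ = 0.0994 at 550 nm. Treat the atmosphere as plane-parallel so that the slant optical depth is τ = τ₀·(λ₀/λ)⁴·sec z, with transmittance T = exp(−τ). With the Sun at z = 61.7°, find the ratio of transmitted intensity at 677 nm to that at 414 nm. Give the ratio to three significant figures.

Airmass: sec 61.7° = 2.1093.
τ(677 nm) = 0.0994 × (550/677)⁴ × 2.1093 = 0.0994 × 0.4356 × 2.1093 = 0.0913.
τ(414 nm) = 0.0994 × (550/414)⁴ × 2.1093 = 0.0994 × 3.1149 × 2.1093 = 0.6531.
T(677)/T(414) = exp(τ_B − τ_A) = exp(0.5618) = 1.7538.

1.75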